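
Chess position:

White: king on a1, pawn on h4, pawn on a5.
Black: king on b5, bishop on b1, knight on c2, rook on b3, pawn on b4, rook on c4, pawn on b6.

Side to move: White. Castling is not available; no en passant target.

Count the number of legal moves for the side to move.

White to move; king on a1.
In check: yes, from the black knight on c2.
Legal moves: none.
Count: 0.

0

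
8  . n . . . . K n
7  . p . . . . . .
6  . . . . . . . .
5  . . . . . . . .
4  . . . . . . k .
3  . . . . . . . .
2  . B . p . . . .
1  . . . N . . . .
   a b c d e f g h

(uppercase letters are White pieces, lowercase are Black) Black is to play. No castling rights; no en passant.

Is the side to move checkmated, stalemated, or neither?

Black to move; black king on g4.
In check: no.
Legal moves for Black: Nf7, Ng6, Nd7, Nc6, Na6, Kh5, Kg5, Kf5, Kh4, Kf4, Kh3, Kg3, Kf3, b6, b5.
Black has 15 legal moves and is not in check → neither.

neither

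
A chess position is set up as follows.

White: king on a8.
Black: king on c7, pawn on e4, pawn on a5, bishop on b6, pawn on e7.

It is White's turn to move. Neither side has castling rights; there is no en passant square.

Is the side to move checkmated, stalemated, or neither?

White to move; white king on a8.
In check: no.
King squares — a7: attacked by Bb6; b7: attacked by Kc7; b8: attacked by Kc7.
Legal moves for White: none.
Not in check and no legal moves → stalemate.

stalemate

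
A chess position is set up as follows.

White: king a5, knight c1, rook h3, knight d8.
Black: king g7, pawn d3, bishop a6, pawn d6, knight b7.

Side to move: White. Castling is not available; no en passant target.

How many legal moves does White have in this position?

5

White to move; king on a5.
In check: yes, from the black knight on b7.
Legal moves: Kb6, Kxa6, Kb4, Ka4, Nxb7.
Count: 5.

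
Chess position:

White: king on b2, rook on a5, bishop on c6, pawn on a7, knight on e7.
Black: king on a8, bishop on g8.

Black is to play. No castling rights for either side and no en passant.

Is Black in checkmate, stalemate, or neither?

checkmate

Black to move; black king on a8.
In check: yes, from the white bishop on c6.
King squares — a7: attacked by Ra5; b7: attacked by Bc6; b8: attacked by Pa7.
Legal moves for Black: none.
In check with no legal moves → checkmate.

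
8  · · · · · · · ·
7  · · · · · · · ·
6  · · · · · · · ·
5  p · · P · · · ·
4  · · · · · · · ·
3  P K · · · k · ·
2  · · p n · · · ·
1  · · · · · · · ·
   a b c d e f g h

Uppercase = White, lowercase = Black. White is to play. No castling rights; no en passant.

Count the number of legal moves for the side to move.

White to move; king on b3.
In check: yes, from the black knight on d2.
Legal moves: Ka4, Kc3, Kxc2, Kb2, Ka2.
Count: 5.

5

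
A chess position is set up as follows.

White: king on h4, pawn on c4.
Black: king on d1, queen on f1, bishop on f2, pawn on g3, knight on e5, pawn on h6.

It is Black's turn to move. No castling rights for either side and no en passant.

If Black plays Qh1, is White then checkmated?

After Qh1: white king on h4; in check: yes, from the black queen on h1.
King squares — g3: attacked by Bf2; h3: attacked by Qh1; g4: attacked by Ne5; g5: attacked by Ph6; h5: attacked by Qh1.
White has no legal moves → checkmate.

yes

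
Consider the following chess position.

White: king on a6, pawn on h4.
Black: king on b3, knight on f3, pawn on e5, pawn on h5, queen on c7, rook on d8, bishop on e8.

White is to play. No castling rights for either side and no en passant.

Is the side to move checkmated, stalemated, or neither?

White to move; white king on a6.
In check: no.
King squares — a5: attacked by Qc7; b5: attacked by Be8; b6: attacked by Qc7; a7: attacked by Qc7; b7: attacked by Qc7.
Legal moves for White: none.
Not in check and no legal moves → stalemate.

stalemate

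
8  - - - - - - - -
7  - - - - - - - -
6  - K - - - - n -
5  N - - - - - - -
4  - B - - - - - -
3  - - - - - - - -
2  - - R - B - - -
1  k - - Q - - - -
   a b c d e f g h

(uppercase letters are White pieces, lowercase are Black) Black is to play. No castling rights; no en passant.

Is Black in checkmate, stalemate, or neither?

Black to move; black king on a1.
In check: yes, from the white queen on d1.
King squares — b1: attacked by Qd1; a2: attacked by Rc2; b2: attacked by Rc2.
Legal moves for Black: none.
In check with no legal moves → checkmate.

checkmate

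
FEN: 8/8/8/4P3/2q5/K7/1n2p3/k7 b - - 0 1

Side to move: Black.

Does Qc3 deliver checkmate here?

After Qc3: white king on a3; in check: yes, from the black queen on c3.
King squares — a2: attacked by Ka1; b2: attacked by Ka1; b3: attacked by Qc3; a4: attacked by Nb2; b4: attacked by Qc3.
White has no legal moves → checkmate.

yes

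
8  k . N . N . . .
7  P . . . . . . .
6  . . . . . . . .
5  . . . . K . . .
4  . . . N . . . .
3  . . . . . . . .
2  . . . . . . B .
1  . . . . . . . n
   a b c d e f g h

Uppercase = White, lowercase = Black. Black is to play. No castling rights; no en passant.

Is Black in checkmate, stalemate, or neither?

Black to move; black king on a8.
In check: yes, from the white bishop on g2.
King squares — a7: attacked by Nc8; b7: attacked by Bg2; b8: attacked by Pa7.
Legal moves for Black: none.
In check with no legal moves → checkmate.

checkmate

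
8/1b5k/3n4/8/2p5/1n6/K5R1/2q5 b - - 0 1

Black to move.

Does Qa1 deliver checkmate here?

yes

After Qa1: white king on a2; in check: yes, from the black queen on a1.
King squares — a1: attacked by Nb3; b1: attacked by Qa1; b2: attacked by Qa1; a3: attacked by Qa1; b3: attacked by Pc4.
White has no legal moves → checkmate.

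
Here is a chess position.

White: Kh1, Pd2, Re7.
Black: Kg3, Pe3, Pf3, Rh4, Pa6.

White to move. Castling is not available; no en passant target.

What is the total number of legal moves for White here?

White to move; king on h1.
In check: yes, from the black rook on h4.
Legal moves: Kg1.
Count: 1.

1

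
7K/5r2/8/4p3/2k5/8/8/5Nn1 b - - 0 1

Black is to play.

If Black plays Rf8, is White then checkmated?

After Rf8: white king on h8; in check: yes, from the black rook on f8.
White has 2 legal replies: Kh7, Kg7.
In check but a legal move exists → not checkmate.

no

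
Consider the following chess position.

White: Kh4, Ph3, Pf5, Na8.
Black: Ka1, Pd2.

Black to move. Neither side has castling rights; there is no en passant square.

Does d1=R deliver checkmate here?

no

After d1=R: white king on h4; in check: no.
White is not in check, so this cannot be checkmate.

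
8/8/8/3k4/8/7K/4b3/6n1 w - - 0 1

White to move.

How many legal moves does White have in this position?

White to move; king on h3.
In check: yes, from the black knight on g1.
Legal moves: Kh4, Kg3, Kh2, Kg2.
Count: 4.

4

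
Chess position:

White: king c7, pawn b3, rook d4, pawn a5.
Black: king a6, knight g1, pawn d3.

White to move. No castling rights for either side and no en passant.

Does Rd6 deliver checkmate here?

no

After Rd6: black king on a6; in check: yes, from the white rook on d6.
Black has 3 legal replies: Ka7, Kb5, Kxa5.
In check but a legal move exists → not checkmate.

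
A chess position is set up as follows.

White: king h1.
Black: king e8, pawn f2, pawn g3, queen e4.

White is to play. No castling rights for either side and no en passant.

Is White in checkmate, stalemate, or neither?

White to move; white king on h1.
In check: yes, from the black queen on e4.
King squares — g1: attacked by Pf2; g2: attacked by Qe4; h2: attacked by Pg3.
Legal moves for White: none.
In check with no legal moves → checkmate.

checkmate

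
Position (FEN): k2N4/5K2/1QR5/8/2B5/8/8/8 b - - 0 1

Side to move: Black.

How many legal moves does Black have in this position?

0

Black to move; king on a8.
In check: no.
Legal moves: none.
Count: 0.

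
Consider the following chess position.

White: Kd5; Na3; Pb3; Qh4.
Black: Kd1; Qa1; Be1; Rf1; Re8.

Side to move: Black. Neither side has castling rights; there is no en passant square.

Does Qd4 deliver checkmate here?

no

After Qd4: white king on d5; in check: yes, from the black queen on d4.
White has 3 legal replies: Kc6, Kxd4, Qxd4+.
In check but a legal move exists → not checkmate.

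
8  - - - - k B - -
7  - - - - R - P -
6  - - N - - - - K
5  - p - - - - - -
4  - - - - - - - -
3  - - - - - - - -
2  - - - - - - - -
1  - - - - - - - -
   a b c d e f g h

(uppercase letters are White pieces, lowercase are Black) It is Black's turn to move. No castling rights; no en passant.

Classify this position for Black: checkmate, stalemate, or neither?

checkmate

Black to move; black king on e8.
In check: yes, from the white rook on e7.
King squares — d7: attacked by Re7; e7: attacked by Nc6; f7: attacked by Re7; d8: attacked by Nc6; f8: attacked by Pg7.
Legal moves for Black: none.
In check with no legal moves → checkmate.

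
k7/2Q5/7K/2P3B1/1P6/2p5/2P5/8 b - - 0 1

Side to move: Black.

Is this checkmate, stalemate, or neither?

Black to move; black king on a8.
In check: no.
King squares — a7: attacked by Qc7; b7: attacked by Qc7; b8: attacked by Qc7.
Legal moves for Black: none.
Not in check and no legal moves → stalemate.

stalemate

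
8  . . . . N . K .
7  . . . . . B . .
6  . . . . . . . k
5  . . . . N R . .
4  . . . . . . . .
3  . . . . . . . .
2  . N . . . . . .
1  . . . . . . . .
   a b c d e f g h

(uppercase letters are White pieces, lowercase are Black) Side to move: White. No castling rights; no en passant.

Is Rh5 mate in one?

After Rh5: black king on h6; in check: yes, from the white rook on h5.
King squares — g5: attacked by Rh5; h5: attacked by Bf7; g6: attacked by Ne5; g7: attacked by Ne8; h7: attacked by Rh5.
Black has no legal moves → checkmate.

yes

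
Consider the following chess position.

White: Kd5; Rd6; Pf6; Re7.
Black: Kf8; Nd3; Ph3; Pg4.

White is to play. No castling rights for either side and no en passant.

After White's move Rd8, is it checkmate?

yes

After Rd8: black king on f8; in check: yes, from the white rook on d8.
King squares — e7: attacked by Pf6; f7: attacked by Re7; g7: attacked by Pf6; e8: attacked by Re7; g8: attacked by Rd8.
Black has no legal moves → checkmate.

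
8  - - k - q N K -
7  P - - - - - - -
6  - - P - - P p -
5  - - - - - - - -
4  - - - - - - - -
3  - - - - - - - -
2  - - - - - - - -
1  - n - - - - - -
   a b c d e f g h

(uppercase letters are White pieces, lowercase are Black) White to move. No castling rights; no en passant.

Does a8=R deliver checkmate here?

no

After a8=R: black king on c8; in check: yes, from the white rook on a8.
Black has 1 legal reply: Kc7.
In check but a legal move exists → not checkmate.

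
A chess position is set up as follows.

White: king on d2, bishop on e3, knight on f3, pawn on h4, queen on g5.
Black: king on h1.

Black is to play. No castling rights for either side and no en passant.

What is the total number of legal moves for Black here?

0

Black to move; king on h1.
In check: no.
Legal moves: none.
Count: 0.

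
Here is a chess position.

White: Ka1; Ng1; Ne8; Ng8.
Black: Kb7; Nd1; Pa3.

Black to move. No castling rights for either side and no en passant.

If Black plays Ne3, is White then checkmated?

no

After Ne3: white king on a1; in check: no.
White is not in check, so this cannot be checkmate.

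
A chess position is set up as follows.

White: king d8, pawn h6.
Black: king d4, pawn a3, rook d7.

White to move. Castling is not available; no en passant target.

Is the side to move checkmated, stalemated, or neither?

White to move; white king on d8.
In check: yes, from the black rook on d7.
King squares — c7: attacked by Rd7; d7: available; e7: attacked by Rd7; c8: available; e8: available.
Legal moves for White: Ke8, Kc8, Kxd7.
White is in check but has 3 legal moves → neither.

neither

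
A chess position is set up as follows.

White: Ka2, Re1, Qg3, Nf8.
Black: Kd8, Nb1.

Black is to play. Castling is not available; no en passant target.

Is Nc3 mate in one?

After Nc3: white king on a2; in check: yes, from the black knight on c3.
White has 5 legal replies: Kb3, Ka3, Kb2, Ka1, Qxc3.
In check but a legal move exists → not checkmate.

no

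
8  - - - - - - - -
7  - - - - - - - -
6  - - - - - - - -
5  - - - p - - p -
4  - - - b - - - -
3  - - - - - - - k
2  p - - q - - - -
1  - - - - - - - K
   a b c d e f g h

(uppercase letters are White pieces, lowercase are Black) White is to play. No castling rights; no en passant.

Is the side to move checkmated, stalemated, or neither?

stalemate

White to move; white king on h1.
In check: no.
King squares — g1: attacked by Bd4; g2: attacked by Qd2; h2: attacked by Qd2.
Legal moves for White: none.
Not in check and no legal moves → stalemate.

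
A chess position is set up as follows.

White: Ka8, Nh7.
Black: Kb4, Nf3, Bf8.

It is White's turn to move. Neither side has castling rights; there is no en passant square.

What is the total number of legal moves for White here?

White to move; king on a8.
In check: no.
Legal moves: Kb8, Kb7, Ka7, Nxf8, Nf6, Ng5.
Count: 6.

6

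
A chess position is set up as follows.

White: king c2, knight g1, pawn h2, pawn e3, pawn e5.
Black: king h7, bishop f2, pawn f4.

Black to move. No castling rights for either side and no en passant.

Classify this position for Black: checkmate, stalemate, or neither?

neither

Black to move; black king on h7.
In check: no.
Legal moves for Black: Kh8, Kg8, Kg7, Kh6, Kg6, Bh4, Bg3, Bxe3, Bxg1, Be1, fxe3, f3.
Black has 12 legal moves and is not in check → neither.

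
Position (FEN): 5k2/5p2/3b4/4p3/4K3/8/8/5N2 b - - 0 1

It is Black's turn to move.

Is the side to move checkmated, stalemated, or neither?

neither

Black to move; black king on f8.
In check: no.
Legal moves for Black: Kg8, Ke8, Kg7, Ke7, Bb8, Be7, Bc7, Bc5, Bb4, Ba3, f6, f5+.
Black has 12 legal moves and is not in check → neither.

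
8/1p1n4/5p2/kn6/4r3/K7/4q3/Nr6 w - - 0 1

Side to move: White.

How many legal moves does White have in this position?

White to move; king on a3.
In check: yes, from the black knight on b5.
Legal moves: none.
Count: 0.

0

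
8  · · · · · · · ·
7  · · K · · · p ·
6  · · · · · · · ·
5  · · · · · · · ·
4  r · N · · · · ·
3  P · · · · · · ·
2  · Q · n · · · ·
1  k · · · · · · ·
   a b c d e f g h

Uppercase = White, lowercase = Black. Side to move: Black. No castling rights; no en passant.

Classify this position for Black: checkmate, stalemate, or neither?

Black to move; black king on a1.
In check: yes, from the white queen on b2.
King squares — b1: attacked by Qb2; a2: attacked by Qb2; b2: attacked by Nc4.
Legal moves for Black: none.
In check with no legal moves → checkmate.

checkmate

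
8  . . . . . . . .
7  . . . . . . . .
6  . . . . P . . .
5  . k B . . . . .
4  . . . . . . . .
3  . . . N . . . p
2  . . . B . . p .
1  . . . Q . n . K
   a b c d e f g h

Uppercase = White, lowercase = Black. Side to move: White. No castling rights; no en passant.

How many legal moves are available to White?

White to move; king on h1.
In check: yes, from the black pawn on g2.
Legal moves: Kg1.
Count: 1.

1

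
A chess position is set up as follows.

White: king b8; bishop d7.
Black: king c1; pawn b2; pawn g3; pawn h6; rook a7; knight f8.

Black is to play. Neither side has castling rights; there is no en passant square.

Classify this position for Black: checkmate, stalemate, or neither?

neither

Black to move; black king on c1.
In check: no.
Legal moves for Black include: Nh7, Nxd7+, Ng6, Ne6, Ra8+, Rxd7, Rc7, Rb7+, Ra6, Ra5, Ra4, Ra3, Ra2, Ra1, Kd2, Kc2, Kd1, Kb1, ... (list truncated; more exist).
Black has legal moves and is not in check → neither.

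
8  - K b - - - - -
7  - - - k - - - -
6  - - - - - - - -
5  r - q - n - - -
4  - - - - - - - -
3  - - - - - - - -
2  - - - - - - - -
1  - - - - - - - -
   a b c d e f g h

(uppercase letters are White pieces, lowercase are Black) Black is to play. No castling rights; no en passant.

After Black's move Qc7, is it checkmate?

After Qc7: white king on b8; in check: yes, from the black queen on c7.
King squares — a7: attacked by Ra5; b7: attacked by Qc7; c7: attacked by Kd7; a8: attacked by Ra5; c8: attacked by Qc7.
White has no legal moves → checkmate.

yes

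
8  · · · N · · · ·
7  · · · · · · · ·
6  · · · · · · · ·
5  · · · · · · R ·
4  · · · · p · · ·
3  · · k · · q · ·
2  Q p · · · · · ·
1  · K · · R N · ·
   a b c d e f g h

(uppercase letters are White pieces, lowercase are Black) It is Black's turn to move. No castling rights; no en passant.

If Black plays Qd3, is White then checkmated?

After Qd3: white king on b1; in check: yes, from the black queen on d3.
King squares — a1: attacked by Pb2; c1: attacked by Pb2; a2: own queen; b2: attacked by Kc3; c2: attacked by Kc3.
White has no legal moves → checkmate.

yes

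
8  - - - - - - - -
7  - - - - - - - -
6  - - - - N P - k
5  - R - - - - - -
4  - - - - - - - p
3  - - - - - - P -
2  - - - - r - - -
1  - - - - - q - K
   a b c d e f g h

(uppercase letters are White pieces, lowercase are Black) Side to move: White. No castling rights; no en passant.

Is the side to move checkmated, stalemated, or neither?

checkmate

White to move; white king on h1.
In check: yes, from the black queen on f1.
King squares — g1: attacked by Qf1; g2: attacked by Qf1; h2: attacked by Re2.
Legal moves for White: none.
In check with no legal moves → checkmate.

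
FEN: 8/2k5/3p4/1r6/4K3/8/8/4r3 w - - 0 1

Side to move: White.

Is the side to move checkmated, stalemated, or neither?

White to move; white king on e4.
In check: yes, from the black rook on e1.
Legal moves for White: Kf4, Kd4, Kf3, Kd3.
White is in check but has 4 legal moves → neither.

neither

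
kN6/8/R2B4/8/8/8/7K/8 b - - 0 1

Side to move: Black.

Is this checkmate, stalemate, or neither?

Black to move; black king on a8.
In check: yes, from the white rook on a6.
King squares — a7: attacked by Ra6; b7: available; b8: attacked by Bd6.
Legal moves for Black: Kb7.
Black is in check but has 1 legal move → neither.

neither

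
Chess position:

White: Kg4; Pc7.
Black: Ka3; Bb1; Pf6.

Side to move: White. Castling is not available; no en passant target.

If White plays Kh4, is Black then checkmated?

After Kh4: black king on a3; in check: no.
Black is not in check, so this cannot be checkmate.

no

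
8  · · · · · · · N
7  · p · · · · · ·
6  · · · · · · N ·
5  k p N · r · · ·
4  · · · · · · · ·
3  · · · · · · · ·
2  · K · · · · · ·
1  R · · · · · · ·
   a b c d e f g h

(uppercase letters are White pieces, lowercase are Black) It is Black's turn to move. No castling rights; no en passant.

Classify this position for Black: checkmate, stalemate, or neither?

neither

Black to move; black king on a5.
In check: yes, from the white rook on a1.
Legal moves for Black: Kb6, Kb4.
Black is in check but has 2 legal moves → neither.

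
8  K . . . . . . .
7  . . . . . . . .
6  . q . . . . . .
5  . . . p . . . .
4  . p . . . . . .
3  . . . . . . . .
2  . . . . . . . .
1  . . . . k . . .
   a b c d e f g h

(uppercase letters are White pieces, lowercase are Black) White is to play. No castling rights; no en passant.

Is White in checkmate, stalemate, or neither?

White to move; white king on a8.
In check: no.
King squares — a7: attacked by Qb6; b7: attacked by Qb6; b8: attacked by Qb6.
Legal moves for White: none.
Not in check and no legal moves → stalemate.

stalemate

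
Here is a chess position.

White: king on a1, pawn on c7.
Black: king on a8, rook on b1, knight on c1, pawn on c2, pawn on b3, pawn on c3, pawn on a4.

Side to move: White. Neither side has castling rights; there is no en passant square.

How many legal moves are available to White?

0

White to move; king on a1.
In check: yes, from the black rook on b1.
Legal moves: none.
Count: 0.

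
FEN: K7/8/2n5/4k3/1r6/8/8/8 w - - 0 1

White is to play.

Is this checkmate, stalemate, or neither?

White to move; white king on a8.
In check: no.
King squares — a7: attacked by Nc6; b7: attacked by Rb4; b8: attacked by Rb4.
Legal moves for White: none.
Not in check and no legal moves → stalemate.

stalemate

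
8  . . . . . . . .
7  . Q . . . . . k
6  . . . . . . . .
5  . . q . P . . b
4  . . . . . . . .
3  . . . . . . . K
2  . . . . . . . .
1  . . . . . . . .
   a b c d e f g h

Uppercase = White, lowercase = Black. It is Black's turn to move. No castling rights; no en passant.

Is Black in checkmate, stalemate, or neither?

neither

Black to move; black king on h7.
In check: yes, from the white queen on b7.
King squares — g6: available; h6: available; g7: attacked by Qb7; g8: available; h8: available.
Legal moves for Black: Kh8, Kg8, Kh6, Kg6, Bf7, Qe7, Qc7.
Black is in check but has 7 legal moves → neither.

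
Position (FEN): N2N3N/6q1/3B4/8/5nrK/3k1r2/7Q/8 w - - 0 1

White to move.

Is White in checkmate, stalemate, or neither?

White to move; white king on h4.
In check: yes, from the black rook on g4.
King squares — g3: attacked by Rf3; h3: attacked by Rf3; g4: attacked by Qg7; g5: attacked by Rg4; h5: attacked by Nf4.
Legal moves for White: none.
In check with no legal moves → checkmate.

checkmate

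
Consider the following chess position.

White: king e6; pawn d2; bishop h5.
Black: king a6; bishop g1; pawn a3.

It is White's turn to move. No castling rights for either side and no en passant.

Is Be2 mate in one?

no

After Be2: black king on a6; in check: yes, from the white bishop on e2.
Black has 4 legal replies: Kb7, Ka7, Kb6, Ka5.
In check but a legal move exists → not checkmate.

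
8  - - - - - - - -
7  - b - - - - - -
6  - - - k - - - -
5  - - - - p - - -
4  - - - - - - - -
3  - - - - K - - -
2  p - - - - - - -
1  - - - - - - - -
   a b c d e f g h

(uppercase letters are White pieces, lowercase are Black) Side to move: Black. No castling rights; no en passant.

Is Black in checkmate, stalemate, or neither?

neither

Black to move; black king on d6.
In check: no.
Legal moves for Black include: Bc8, Ba8, Bc6, Ba6, Bd5, Be4, Bf3, Bg2, Bh1, Ke7, Kd7, Kc7, Ke6, Kc6, Kd5, Kc5, e4, a1=Q, ... (list truncated; more exist).
Black has legal moves and is not in check → neither.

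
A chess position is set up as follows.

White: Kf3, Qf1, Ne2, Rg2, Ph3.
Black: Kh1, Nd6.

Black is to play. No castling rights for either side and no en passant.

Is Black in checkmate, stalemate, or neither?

checkmate

Black to move; black king on h1.
In check: yes, from the white queen on f1.
King squares — g1: attacked by Qf1; g2: attacked by Qf1; h2: attacked by Rg2.
Legal moves for Black: none.
In check with no legal moves → checkmate.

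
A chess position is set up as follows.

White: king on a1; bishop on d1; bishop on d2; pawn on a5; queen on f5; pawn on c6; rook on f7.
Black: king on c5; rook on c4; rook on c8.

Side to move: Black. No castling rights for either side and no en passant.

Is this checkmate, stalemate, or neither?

Black to move; black king on c5.
In check: yes, from the white queen on f5.
Legal moves for Black: Kd6, Kxc6, Kd4.
Black is in check but has 3 legal moves → neither.

neither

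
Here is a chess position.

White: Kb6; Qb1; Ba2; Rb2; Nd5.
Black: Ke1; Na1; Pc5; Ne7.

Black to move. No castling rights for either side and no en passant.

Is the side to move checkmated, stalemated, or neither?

Black to move; black king on e1.
In check: yes, from the white queen on b1.
King squares — d1: attacked by Qb1; f1: attacked by Qb1; d2: attacked by Rb2; e2: attacked by Rb2; f2: attacked by Rb2.
Legal moves for Black: none.
In check with no legal moves → checkmate.

checkmate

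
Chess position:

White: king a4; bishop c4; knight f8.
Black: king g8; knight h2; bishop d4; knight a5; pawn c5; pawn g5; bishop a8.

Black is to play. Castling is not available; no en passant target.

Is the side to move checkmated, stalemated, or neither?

Black to move; black king on g8.
In check: yes, from the white bishop on c4.
King squares — f7: attacked by Bc4; g7: available; h7: attacked by Nf8; f8: available; h8: available.
Legal moves for Black: Kh8, Kxf8, Kg7, Bd5, Nxc4.
Black is in check but has 5 legal moves → neither.

neither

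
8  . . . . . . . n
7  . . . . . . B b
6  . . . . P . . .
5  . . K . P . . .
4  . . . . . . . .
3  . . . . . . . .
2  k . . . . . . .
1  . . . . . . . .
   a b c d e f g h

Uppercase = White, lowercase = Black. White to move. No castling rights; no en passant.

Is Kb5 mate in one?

no

After Kb5: black king on a2; in check: no.
Black is not in check, so this cannot be checkmate.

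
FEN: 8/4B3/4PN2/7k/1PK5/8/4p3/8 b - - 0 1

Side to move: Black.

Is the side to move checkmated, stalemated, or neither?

Black to move; black king on h5.
In check: yes, from the white knight on f6.
Legal moves for Black: Kh6, Kg6, Kg5, Kh4.
Black is in check but has 4 legal moves → neither.

neither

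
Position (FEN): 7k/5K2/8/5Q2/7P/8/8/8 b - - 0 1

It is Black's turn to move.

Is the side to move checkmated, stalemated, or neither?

stalemate

Black to move; black king on h8.
In check: no.
King squares — g7: attacked by Kf7; h7: attacked by Qf5; g8: attacked by Kf7.
Legal moves for Black: none.
Not in check and no legal moves → stalemate.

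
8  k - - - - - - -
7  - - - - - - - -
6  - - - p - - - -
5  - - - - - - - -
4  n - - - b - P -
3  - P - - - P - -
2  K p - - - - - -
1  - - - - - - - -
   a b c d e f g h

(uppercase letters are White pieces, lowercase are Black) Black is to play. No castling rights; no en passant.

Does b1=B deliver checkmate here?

After b1=B: white king on a2; in check: yes, from the black bishop on b1.
White has 2 legal replies: Ka3, Ka1.
In check but a legal move exists → not checkmate.

no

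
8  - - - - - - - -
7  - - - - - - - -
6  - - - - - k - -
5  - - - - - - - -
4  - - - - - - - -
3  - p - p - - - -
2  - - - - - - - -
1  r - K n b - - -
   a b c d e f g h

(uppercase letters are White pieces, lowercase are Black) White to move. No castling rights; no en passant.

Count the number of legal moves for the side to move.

White to move; king on c1.
In check: yes, from the black rook on a1.
Legal moves: none.
Count: 0.

0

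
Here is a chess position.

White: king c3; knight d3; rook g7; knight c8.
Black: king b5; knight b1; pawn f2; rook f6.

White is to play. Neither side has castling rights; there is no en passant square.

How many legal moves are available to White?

White to move; king on c3.
In check: yes, from the black knight on b1.
Legal moves: Kd4, Kb3, Kc2, Kb2.
Count: 4.

4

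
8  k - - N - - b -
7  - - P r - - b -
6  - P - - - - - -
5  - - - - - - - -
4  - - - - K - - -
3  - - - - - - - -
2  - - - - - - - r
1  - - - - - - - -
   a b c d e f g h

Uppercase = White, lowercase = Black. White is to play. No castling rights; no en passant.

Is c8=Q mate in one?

After c8=Q: black king on a8; in check: yes, from the white queen on c8.
King squares — a7: attacked by Pb6; b7: attacked by Qc8; b8: attacked by Qc8.
Black has no legal moves → checkmate.

yes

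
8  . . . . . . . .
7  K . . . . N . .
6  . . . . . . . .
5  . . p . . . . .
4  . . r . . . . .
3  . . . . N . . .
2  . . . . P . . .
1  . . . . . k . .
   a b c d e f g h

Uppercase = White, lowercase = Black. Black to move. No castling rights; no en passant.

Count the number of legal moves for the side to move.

Black to move; king on f1.
In check: yes, from the white knight on e3.
Legal moves: Kf2, Kxe2, Kg1, Ke1.
Count: 4.

4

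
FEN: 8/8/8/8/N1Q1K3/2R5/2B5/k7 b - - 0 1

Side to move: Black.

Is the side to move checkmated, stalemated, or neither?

stalemate

Black to move; black king on a1.
In check: no.
King squares — b1: attacked by Bc2; a2: attacked by Qc4; b2: attacked by Na4.
Legal moves for Black: none.
Not in check and no legal moves → stalemate.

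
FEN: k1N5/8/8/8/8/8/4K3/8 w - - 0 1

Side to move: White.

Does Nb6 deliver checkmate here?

After Nb6: black king on a8; in check: yes, from the white knight on b6.
Black has 3 legal replies: Kb8, Kb7, Ka7.
In check but a legal move exists → not checkmate.

no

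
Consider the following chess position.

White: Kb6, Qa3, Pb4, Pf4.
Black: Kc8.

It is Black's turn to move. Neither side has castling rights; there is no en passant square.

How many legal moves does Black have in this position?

3

Black to move; king on c8.
In check: no.
Legal moves: Kd8, Kb8, Kd7.
Count: 3.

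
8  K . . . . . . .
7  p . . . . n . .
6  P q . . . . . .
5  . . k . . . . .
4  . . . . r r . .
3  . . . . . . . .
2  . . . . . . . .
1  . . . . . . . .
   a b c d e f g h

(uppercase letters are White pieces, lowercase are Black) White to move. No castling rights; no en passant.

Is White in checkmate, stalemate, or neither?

White to move; white king on a8.
In check: no.
King squares — a7: attacked by Qb6; b7: attacked by Qb6; b8: attacked by Qb6.
Legal moves for White: none.
Not in check and no legal moves → stalemate.

stalemate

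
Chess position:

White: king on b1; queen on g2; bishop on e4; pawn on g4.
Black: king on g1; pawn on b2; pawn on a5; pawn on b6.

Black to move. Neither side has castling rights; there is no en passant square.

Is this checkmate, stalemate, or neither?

Black to move; black king on g1.
In check: yes, from the white queen on g2.
King squares — f1: attacked by Qg2; h1: attacked by Qg2; f2: attacked by Qg2; g2: attacked by Be4; h2: attacked by Qg2.
Legal moves for Black: none.
In check with no legal moves → checkmate.

checkmate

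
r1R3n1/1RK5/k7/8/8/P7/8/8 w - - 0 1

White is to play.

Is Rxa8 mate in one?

yes

After Rxa8: black king on a6; in check: yes, from the white rook on a8.
King squares — a5: attacked by Ra8; b5: attacked by Rb7; b6: attacked by Rb7; a7: attacked by Rb7; b7: attacked by Kc7.
Black has no legal moves → checkmate.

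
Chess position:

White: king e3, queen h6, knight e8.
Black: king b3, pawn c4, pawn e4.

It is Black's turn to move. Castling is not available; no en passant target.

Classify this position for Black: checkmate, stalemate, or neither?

Black to move; black king on b3.
In check: no.
Legal moves for Black: Kb4, Ka4, Kc3, Ka3, Kc2, Kb2, Ka2, c3.
Black has 8 legal moves and is not in check → neither.

neither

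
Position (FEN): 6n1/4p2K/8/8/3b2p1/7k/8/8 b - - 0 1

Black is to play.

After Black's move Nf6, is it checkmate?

After Nf6: white king on h7; in check: yes, from the black knight on f6.
White has 4 legal replies: Kh8, Kg7, Kh6, Kg6.
In check but a legal move exists → not checkmate.

no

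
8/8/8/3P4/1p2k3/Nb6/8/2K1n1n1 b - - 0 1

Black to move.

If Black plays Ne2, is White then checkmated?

no

After Ne2: white king on c1; in check: yes, from the black knight on e2.
White has 3 legal replies: Kd2, Kb2, Kb1.
In check but a legal move exists → not checkmate.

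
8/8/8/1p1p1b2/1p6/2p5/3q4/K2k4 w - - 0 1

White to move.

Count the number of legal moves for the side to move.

White to move; king on a1.
In check: no.
Legal moves: none.
Count: 0.

0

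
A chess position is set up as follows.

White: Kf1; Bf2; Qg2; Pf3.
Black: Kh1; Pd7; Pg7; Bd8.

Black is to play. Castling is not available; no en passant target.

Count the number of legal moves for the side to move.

0

Black to move; king on h1.
In check: yes, from the white queen on g2.
Legal moves: none.
Count: 0.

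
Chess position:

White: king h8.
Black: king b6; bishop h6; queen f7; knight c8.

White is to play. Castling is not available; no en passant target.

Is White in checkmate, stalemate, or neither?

stalemate

White to move; white king on h8.
In check: no.
King squares — g7: attacked by Bh6; h7: attacked by Qf7; g8: attacked by Qf7.
Legal moves for White: none.
Not in check and no legal moves → stalemate.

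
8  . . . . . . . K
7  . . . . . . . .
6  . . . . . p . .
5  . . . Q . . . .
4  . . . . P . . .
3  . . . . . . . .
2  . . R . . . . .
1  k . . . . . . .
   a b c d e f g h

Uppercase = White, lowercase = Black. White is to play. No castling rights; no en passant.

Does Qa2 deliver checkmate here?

After Qa2: black king on a1; in check: yes, from the white queen on a2.
King squares — b1: attacked by Qa2; a2: attacked by Rc2; b2: attacked by Qa2.
Black has no legal moves → checkmate.

yes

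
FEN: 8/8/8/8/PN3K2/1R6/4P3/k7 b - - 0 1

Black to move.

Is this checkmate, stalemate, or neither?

Black to move; black king on a1.
In check: no.
King squares — b1: attacked by Rb3; a2: attacked by Nb4; b2: attacked by Rb3.
Legal moves for Black: none.
Not in check and no legal moves → stalemate.

stalemate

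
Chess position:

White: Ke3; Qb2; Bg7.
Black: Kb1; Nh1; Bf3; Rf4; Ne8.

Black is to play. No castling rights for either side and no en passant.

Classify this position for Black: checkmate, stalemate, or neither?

checkmate

Black to move; black king on b1.
In check: yes, from the white queen on b2.
King squares — a1: attacked by Qb2; c1: attacked by Qb2; a2: attacked by Qb2; b2: attacked by Bg7; c2: attacked by Qb2.
Legal moves for Black: none.
In check with no legal moves → checkmate.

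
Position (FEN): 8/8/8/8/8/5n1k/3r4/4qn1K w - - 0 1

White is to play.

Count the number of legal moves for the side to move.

0

White to move; king on h1.
In check: no.
Legal moves: none.
Count: 0.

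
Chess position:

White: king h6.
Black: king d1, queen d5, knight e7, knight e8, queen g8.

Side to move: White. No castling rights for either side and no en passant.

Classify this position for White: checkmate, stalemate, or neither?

stalemate

White to move; white king on h6.
In check: no.
King squares — g5: attacked by Qd5; h5: attacked by Qd5; g6: attacked by Ne7; g7: attacked by Ne8; h7: attacked by Qg8.
Legal moves for White: none.
Not in check and no legal moves → stalemate.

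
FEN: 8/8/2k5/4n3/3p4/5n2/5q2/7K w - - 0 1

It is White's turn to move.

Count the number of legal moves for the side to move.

White to move; king on h1.
In check: no.
Legal moves: none.
Count: 0.

0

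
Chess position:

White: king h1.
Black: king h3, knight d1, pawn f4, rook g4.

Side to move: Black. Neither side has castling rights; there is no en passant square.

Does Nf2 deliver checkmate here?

After Nf2: white king on h1; in check: yes, from the black knight on f2.
King squares — g1: attacked by Rg4; g2: attacked by Kh3; h2: attacked by Kh3.
White has no legal moves → checkmate.

yes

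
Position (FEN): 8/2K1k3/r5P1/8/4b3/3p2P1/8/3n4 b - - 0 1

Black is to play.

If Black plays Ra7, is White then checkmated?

After Ra7: white king on c7; in check: yes, from the black rook on a7.
White has 3 legal replies: Kc8, Kb8, Kb6.
In check but a legal move exists → not checkmate.

no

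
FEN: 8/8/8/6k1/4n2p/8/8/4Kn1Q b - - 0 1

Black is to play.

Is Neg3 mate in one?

After Neg3: white king on e1; in check: no.
White is not in check, so this cannot be checkmate.

no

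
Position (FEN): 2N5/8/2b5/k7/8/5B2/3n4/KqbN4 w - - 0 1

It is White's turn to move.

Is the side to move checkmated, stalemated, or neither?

White to move; white king on a1.
In check: yes, from the black queen on b1.
King squares — b1: attacked by Nd2; a2: attacked by Qb1; b2: attacked by Qb1.
Legal moves for White: none.
In check with no legal moves → checkmate.

checkmate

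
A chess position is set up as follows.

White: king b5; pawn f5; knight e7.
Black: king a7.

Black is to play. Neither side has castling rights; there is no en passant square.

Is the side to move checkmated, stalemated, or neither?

neither

Black to move; black king on a7.
In check: no.
Legal moves for Black: Kb8, Ka8, Kb7.
Black has 3 legal moves and is not in check → neither.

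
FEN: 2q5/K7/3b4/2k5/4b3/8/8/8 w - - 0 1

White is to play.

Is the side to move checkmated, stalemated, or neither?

stalemate

White to move; white king on a7.
In check: no.
King squares — a6: attacked by Qc8; b6: attacked by Kc5; b7: attacked by Be4; a8: attacked by Be4; b8: attacked by Bd6.
Legal moves for White: none.
Not in check and no legal moves → stalemate.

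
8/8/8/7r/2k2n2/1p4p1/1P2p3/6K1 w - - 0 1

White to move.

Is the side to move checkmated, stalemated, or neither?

White to move; white king on g1.
In check: no.
King squares — f1: attacked by Pe2; h1: attacked by Rh5; f2: attacked by Pg3; g2: attacked by Nf4; h2: attacked by Pg3.
Legal moves for White: none.
Not in check and no legal moves → stalemate.

stalemate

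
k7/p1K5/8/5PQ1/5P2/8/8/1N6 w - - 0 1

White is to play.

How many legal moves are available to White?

White to move; king on c7.
In check: no.
Legal moves: Kd8, Kc8, Kd7, Kd6, Kc6, Qg8#, Qd8#, Qg7, Qe7, Qh6, Qg6, Qf6, Qh5, Qh4, Qg4, Qg3, Qg2#, Qg1, Nc3, Na3, Nd2, f6.
Count: 22.

22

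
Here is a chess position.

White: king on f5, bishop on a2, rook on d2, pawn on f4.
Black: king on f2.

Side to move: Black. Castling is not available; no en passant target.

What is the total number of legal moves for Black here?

6

Black to move; king on f2.
In check: yes, from the white rook on d2.
Legal moves: Kg3, Kf3, Ke3, Kg1, Kf1, Ke1.
Count: 6.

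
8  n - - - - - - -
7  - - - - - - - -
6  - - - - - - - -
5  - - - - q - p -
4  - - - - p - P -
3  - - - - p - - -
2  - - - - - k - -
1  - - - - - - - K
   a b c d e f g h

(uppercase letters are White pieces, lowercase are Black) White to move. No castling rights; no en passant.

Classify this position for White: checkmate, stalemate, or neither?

stalemate

White to move; white king on h1.
In check: no.
King squares — g1: attacked by Kf2; g2: attacked by Kf2; h2: attacked by Qe5.
Legal moves for White: none.
Not in check and no legal moves → stalemate.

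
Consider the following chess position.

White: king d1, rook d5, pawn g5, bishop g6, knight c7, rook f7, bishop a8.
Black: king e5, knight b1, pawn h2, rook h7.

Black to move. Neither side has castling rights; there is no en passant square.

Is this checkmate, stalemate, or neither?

checkmate

Black to move; black king on e5.
In check: yes, from the white rook on d5.
King squares — d4: attacked by Rd5; e4: attacked by Bg6; f4: attacked by Rf7; d5: attacked by Nc7; f5: attacked by Rd5; d6: attacked by Rd5; e6: attacked by Nc7; f6: attacked by Pg5.
Legal moves for Black: none.
In check with no legal moves → checkmate.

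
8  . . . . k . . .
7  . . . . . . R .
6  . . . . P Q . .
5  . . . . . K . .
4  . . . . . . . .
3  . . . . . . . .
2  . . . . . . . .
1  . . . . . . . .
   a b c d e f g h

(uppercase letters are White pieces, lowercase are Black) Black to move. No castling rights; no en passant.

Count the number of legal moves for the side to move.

Black to move; king on e8.
In check: no.
Legal moves: none.
Count: 0.

0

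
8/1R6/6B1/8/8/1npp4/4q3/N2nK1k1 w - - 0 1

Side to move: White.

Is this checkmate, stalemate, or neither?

checkmate

White to move; white king on e1.
In check: yes, from the black queen on e2.
King squares — d1: attacked by Qe2; f1: attacked by Kg1; d2: attacked by Qe2; e2: attacked by Pd3; f2: attacked by Nd1.
Legal moves for White: none.
In check with no legal moves → checkmate.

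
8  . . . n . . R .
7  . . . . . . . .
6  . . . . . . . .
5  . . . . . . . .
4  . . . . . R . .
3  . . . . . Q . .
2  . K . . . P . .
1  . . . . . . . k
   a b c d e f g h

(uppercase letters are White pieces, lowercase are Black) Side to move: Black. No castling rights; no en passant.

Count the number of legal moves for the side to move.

Black to move; king on h1.
In check: yes, from the white queen on f3.
Legal moves: Kh2.
Count: 1.

1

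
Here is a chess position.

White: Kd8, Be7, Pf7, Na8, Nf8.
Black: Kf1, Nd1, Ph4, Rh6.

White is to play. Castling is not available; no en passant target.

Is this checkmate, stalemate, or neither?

neither

White to move; white king on d8.
In check: no.
Legal moves for White: Nh7, Nd7, Ng6, Ne6, Ke8, Kc8, Kd7, Kc7, Nc7, Nb6, Bf6, Bd6, Bg5, Bc5, Bxh4, Bb4, Ba3.
White has 17 legal moves and is not in check → neither.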